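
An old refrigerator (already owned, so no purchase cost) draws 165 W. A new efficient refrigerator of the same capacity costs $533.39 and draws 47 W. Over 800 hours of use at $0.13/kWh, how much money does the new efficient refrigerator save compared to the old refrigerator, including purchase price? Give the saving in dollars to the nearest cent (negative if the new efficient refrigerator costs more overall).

old refrigerator: $0.00 + (165/1000) kW × 800 h × $0.13 = $0.00 + $17.16 = $17.16
new efficient refrigerator: $533.39 + (47/1000) kW × 800 h × $0.13 = $533.39 + $4.888 = $538.278
Saving = $17.16 − $538.278 = −$521.118 → -$521.12

-$521.12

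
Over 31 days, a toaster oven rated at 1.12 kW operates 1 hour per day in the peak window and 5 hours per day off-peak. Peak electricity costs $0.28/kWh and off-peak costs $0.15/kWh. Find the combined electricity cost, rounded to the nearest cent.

$35.76

Peak energy = 1.12 kW × 1 h × 31 = 34.72 kWh
Off-peak energy = 1.12 kW × 5 h × 31 = 173.6 kWh
Cost = 34.72 × $0.28 + 173.6 × $0.15 = $9.7216 + $26.04 = $35.76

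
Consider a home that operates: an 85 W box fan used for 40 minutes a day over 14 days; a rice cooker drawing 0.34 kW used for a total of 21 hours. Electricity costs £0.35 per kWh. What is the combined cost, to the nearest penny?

box fan: Runtime = 40 min × 14 = 560 min = 9.333333… h
box fan: 0.085 kW × 9.333333… h = 0.793333… kWh
rice cooker: 0.34 kW × 21 h = 7.14 kWh
Total energy = 7.933333… kWh
Cost = 7.933333… × £0.35 = £2.78

£2.78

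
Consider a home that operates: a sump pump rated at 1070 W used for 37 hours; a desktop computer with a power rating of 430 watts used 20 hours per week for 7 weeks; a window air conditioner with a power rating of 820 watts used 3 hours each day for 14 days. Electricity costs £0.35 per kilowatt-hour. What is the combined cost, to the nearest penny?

£46.98

sump pump: 1.07 kW × 37 h = 39.59 kWh
desktop computer: Runtime = 20 h/week × 7 weeks = 140 h
desktop computer: 0.43 kW × 140 h = 60.2 kWh
window air conditioner: Runtime = 3 h/day × 14 days = 42 h
window air conditioner: 0.82 kW × 42 h = 34.44 kWh
Total energy = 134.23 kWh
Cost = 134.23 × £0.35 = £46.98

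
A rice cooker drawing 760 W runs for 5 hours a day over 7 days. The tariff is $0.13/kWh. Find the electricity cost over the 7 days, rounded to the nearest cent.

$3.46

Runtime = 5 h/day × 7 days = 35 h
Energy = 0.76 kW × 35 h = 26.6 kWh
Cost = 26.6 kWh × $0.13/kWh = $3.46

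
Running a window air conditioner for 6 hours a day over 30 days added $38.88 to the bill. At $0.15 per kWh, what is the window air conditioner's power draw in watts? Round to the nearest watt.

Energy = $38.88 ÷ $0.15/kWh = 259.2 kWh
Runtime = 6 h/day × 30 days = 180 h
Power = 259.2 kWh ÷ 180 h = 1.44 kW = 1440 W

1440 W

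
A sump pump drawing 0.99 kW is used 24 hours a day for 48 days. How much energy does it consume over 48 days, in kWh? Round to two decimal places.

1140.48 kWh

Runtime = 24 h × 48 = 1152 h
Energy = 0.99 kW × 1152 h = 1140.48 kWh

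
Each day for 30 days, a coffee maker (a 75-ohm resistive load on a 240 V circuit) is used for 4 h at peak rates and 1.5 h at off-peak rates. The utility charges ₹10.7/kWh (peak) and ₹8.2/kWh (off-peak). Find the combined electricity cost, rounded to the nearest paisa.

₹1269.50

Power = V²/R = 240²/75 = 768 W = 0.768 kW
Peak energy = 0.768 kW × 4 h × 30 = 92.16 kWh
Off-peak energy = 0.768 kW × 1.5 h × 30 = 34.56 kWh
Cost = 92.16 × ₹10.7 + 34.56 × ₹8.2 = ₹986.112 + ₹283.392 = ₹1269.50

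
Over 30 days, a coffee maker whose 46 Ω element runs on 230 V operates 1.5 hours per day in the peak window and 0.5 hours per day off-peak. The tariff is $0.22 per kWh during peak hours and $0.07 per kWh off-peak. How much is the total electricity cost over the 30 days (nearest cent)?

$12.59

Power = V²/R = 230²/46 = 1150 W = 1.15 kW
Peak energy = 1.15 kW × 1.5 h × 30 = 51.75 kWh
Off-peak energy = 1.15 kW × 0.5 h × 30 = 17.25 kWh
Cost = 51.75 × $0.22 + 17.25 × $0.07 = $11.385 + $1.2075 = $12.59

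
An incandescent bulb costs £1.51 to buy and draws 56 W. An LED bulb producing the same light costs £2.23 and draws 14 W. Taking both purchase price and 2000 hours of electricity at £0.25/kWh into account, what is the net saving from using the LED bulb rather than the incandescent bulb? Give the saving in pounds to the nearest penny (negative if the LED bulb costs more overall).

£20.28

incandescent bulb: £1.51 + (56/1000) kW × 2000 h × £0.25 = £1.51 + £28 = £29.51
LED bulb: £2.23 + (14/1000) kW × 2000 h × £0.25 = £2.23 + £7 = £9.23
Saving = £29.51 − £9.23 = £20.28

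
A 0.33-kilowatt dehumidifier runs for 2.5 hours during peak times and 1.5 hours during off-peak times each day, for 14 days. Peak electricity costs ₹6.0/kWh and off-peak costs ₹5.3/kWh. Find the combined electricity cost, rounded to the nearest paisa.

Peak energy = 0.33 kW × 2.5 h × 14 = 11.55 kWh
Off-peak energy = 0.33 kW × 1.5 h × 14 = 6.93 kWh
Cost = 11.55 × ₹6.0 + 6.93 × ₹5.3 = ₹69.3 + ₹36.729 = ₹106.03

₹106.03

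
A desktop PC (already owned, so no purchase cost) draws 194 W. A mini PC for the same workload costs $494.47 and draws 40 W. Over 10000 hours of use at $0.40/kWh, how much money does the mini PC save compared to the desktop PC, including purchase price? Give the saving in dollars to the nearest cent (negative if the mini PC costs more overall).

$121.53

desktop PC: $0.00 + (194/1000) kW × 10000 h × $0.40 = $0.00 + $776 = $776
mini PC: $494.47 + (40/1000) kW × 10000 h × $0.40 = $494.47 + $160 = $654.47
Saving = $776 − $654.47 = $121.53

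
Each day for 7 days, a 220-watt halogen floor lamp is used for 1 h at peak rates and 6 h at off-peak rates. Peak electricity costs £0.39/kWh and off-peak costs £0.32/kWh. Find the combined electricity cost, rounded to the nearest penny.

£3.56

Peak energy = 0.22 kW × 1 h × 7 = 1.54 kWh
Off-peak energy = 0.22 kW × 6 h × 7 = 9.24 kWh
Cost = 1.54 × £0.39 + 9.24 × £0.32 = £0.6006 + £2.9568 = £3.56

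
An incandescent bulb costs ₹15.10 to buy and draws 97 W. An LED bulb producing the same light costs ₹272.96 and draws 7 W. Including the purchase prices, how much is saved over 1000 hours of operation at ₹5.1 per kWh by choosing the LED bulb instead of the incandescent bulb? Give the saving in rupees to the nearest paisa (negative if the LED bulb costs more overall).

incandescent bulb: ₹15.10 + (97/1000) kW × 1000 h × ₹5.1 = ₹15.10 + ₹494.7 = ₹509.8
LED bulb: ₹272.96 + (7/1000) kW × 1000 h × ₹5.1 = ₹272.96 + ₹35.7 = ₹308.66
Saving = ₹509.8 − ₹308.66 = ₹201.14

₹201.14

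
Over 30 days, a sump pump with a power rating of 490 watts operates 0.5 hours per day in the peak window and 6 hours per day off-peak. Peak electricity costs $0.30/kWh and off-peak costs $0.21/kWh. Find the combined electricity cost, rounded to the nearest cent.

$20.73

Peak energy = 0.49 kW × 0.5 h × 30 = 7.35 kWh
Off-peak energy = 0.49 kW × 6 h × 30 = 88.2 kWh
Cost = 7.35 × $0.30 + 88.2 × $0.21 = $2.205 + $18.522 = $20.73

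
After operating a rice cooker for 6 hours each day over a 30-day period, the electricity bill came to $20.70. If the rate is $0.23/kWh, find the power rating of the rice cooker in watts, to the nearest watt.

500 W

Energy = $20.70 ÷ $0.23/kWh = 90 kWh
Runtime = 6 h/day × 30 days = 180 h
Power = 90 kWh ÷ 180 h = 0.5 kW = 500 W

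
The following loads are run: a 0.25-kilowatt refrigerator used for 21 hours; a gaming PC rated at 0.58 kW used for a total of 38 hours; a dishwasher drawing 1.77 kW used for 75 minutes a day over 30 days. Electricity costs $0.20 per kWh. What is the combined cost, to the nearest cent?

refrigerator: 0.25 kW × 21 h = 5.25 kWh
gaming PC: 0.58 kW × 38 h = 22.04 kWh
dishwasher: Runtime = 75 min × 30 = 2250 min = 37.5 h
dishwasher: 1.77 kW × 37.5 h = 66.375 kWh
Total energy = 93.665 kWh
Cost = 93.665 × $0.20 = $18.73

$18.73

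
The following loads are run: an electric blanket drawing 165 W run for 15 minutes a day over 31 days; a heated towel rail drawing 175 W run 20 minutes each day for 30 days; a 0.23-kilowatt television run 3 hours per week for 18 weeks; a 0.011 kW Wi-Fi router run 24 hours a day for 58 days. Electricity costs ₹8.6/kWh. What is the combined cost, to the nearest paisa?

₹264.54

electric blanket: Runtime = 15 min × 31 = 465 min = 7.75 h
electric blanket: 0.165 kW × 7.75 h = 1.27875 kWh
heated towel rail: Runtime = 20 min × 30 = 600 min = 10 h
heated towel rail: 0.175 kW × 10 h = 1.75 kWh
television: Runtime = 3 h/week × 18 weeks = 54 h
television: 0.23 kW × 54 h = 12.42 kWh
Wi-Fi router: Runtime = 24 h × 58 = 1392 h
Wi-Fi router: 0.011 kW × 1392 h = 15.312 kWh
Total energy = 30.76075 kWh
Cost = 30.76075 × ₹8.6 = ₹264.54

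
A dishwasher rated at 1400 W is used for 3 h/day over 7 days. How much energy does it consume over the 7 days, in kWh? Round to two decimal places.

Runtime = 3 h/day × 7 days = 21 h
Energy = 1.4 kW × 21 h = 29.4 kWh

29.40 kWh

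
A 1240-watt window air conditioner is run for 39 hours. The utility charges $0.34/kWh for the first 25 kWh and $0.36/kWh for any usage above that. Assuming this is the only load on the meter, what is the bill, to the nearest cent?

$16.91

Energy = 1.24 kW × 39 h = 48.36 kWh
Tier 1 (0–25 kWh): 25 × $0.34 = $8.5
Above 25 kWh: 23.36 × $0.36 = $8.4096
Bill = $16.91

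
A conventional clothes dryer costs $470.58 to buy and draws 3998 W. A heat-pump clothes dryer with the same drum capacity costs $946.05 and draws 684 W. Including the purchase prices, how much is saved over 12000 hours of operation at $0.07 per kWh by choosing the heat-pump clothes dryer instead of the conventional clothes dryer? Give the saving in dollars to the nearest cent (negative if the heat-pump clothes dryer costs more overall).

$2308.29

conventional clothes dryer: $470.58 + (3998/1000) kW × 12000 h × $0.07 = $470.58 + $3358.32 = $3828.9
heat-pump clothes dryer: $946.05 + (684/1000) kW × 12000 h × $0.07 = $946.05 + $574.56 = $1520.61
Saving = $3828.9 − $1520.61 = $2308.29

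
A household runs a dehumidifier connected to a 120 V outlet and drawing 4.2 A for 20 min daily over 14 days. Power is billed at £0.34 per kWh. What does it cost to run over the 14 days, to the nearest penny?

Power = 4.2 A × 120 V = 504 W = 0.504 kW
Runtime = 20 min × 14 = 280 min = 4.666666… h
Energy = 0.504 kW × 4.666666… h = 2.352 kWh
Cost = 2.352 kWh × £0.34/kWh = £0.80

£0.80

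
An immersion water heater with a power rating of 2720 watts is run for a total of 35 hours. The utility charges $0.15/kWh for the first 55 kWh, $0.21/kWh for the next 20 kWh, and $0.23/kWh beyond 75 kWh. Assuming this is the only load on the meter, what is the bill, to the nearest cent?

Energy = 2.72 kW × 35 h = 95.2 kWh
Tier 1 (0–55 kWh): 55 × $0.15 = $8.25
Tier 2 (55–75 kWh): 20 × $0.21 = $4.2
Above 75 kWh: 20.2 × $0.23 = $4.646
Bill = $17.10

$17.10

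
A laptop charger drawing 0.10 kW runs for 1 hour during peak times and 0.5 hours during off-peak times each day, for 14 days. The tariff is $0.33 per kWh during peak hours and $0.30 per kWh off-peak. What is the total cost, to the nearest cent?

$0.67

Peak energy = 0.1 kW × 1 h × 14 = 1.4 kWh
Off-peak energy = 0.1 kW × 0.5 h × 14 = 0.7 kWh
Cost = 1.4 × $0.33 + 0.7 × $0.30 = $0.462 + $0.21 = $0.67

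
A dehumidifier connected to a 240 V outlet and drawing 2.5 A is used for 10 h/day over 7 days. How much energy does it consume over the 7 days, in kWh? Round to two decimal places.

Power = 2.5 A × 240 V = 600 W = 0.6 kW
Runtime = 10 h/day × 7 days = 70 h
Energy = 0.6 kW × 70 h = 42 kWh

42.00 kWh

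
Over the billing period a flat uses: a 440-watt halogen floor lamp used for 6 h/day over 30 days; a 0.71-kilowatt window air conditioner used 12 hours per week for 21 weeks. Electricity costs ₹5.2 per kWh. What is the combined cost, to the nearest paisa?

halogen floor lamp: Runtime = 6 h/day × 30 days = 180 h
halogen floor lamp: 0.44 kW × 180 h = 79.2 kWh
window air conditioner: Runtime = 12 h/week × 21 weeks = 252 h
window air conditioner: 0.71 kW × 252 h = 178.92 kWh
Total energy = 258.12 kWh
Cost = 258.12 × ₹5.2 = ₹1342.22

₹1342.22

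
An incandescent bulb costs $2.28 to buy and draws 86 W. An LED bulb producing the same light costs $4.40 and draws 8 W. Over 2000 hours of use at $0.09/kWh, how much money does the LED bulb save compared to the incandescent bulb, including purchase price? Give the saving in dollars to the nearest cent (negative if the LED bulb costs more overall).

incandescent bulb: $2.28 + (86/1000) kW × 2000 h × $0.09 = $2.28 + $15.48 = $17.76
LED bulb: $4.40 + (8/1000) kW × 2000 h × $0.09 = $4.40 + $1.44 = $5.84
Saving = $17.76 − $5.84 = $11.92

$11.92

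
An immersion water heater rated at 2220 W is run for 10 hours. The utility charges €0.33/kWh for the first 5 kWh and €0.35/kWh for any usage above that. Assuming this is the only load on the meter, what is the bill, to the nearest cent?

Energy = 2.22 kW × 10 h = 22.2 kWh
Tier 1 (0–5 kWh): 5 × €0.33 = €1.65
Above 5 kWh: 17.2 × €0.35 = €6.02
Bill = €7.67

€7.67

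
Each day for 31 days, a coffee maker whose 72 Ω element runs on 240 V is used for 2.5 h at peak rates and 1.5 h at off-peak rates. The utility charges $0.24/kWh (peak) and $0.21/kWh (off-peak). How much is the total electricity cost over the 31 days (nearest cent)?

$22.69

Power = V²/R = 240²/72 = 800 W = 0.8 kW
Peak energy = 0.8 kW × 2.5 h × 31 = 62 kWh
Off-peak energy = 0.8 kW × 1.5 h × 31 = 37.2 kWh
Cost = 62 × $0.24 + 37.2 × $0.21 = $14.88 + $7.812 = $22.69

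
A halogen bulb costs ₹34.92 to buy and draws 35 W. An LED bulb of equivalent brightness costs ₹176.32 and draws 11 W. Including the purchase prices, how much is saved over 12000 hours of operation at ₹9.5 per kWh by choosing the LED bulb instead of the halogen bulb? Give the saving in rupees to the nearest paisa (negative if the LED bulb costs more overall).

halogen bulb: ₹34.92 + (35/1000) kW × 12000 h × ₹9.5 = ₹34.92 + ₹3990 = ₹4024.92
LED bulb: ₹176.32 + (11/1000) kW × 12000 h × ₹9.5 = ₹176.32 + ₹1254 = ₹1430.32
Saving = ₹4024.92 − ₹1430.32 = ₹2594.6

₹2594.60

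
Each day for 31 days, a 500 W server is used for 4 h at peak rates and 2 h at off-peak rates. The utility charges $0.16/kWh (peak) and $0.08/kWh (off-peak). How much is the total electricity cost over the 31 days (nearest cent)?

$12.40

Peak energy = 0.5 kW × 4 h × 31 = 62 kWh
Off-peak energy = 0.5 kW × 2 h × 31 = 31 kWh
Cost = 62 × $0.16 + 31 × $0.08 = $9.92 + $2.48 = $12.40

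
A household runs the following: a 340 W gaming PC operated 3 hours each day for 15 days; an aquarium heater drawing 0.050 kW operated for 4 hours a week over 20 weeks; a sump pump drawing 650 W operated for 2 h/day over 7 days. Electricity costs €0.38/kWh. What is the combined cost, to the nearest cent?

€10.79

gaming PC: Runtime = 3 h/day × 15 days = 45 h
gaming PC: 0.34 kW × 45 h = 15.3 kWh
aquarium heater: Runtime = 4 h/week × 20 weeks = 80 h
aquarium heater: 0.05 kW × 80 h = 4 kWh
sump pump: Runtime = 2 h/day × 7 days = 14 h
sump pump: 0.65 kW × 14 h = 9.1 kWh
Total energy = 28.4 kWh
Cost = 28.4 × €0.38 = €10.79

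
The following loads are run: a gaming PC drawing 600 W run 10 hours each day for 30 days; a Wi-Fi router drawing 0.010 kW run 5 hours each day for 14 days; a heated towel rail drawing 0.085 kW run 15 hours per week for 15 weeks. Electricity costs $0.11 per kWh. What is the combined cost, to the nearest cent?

$21.98

gaming PC: Runtime = 10 h/day × 30 days = 300 h
gaming PC: 0.6 kW × 300 h = 180 kWh
Wi-Fi router: Runtime = 5 h/day × 14 days = 70 h
Wi-Fi router: 0.01 kW × 70 h = 0.7 kWh
heated towel rail: Runtime = 15 h/week × 15 weeks = 225 h
heated towel rail: 0.085 kW × 225 h = 19.125 kWh
Total energy = 199.825 kWh
Cost = 199.825 × $0.11 = $21.98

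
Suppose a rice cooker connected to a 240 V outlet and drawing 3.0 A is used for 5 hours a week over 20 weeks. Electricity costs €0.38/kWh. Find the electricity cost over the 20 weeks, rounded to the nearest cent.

Power = 3.0 A × 240 V = 720 W = 0.72 kW
Runtime = 5 h/week × 20 weeks = 100 h
Energy = 0.72 kW × 100 h = 72 kWh
Cost = 72 kWh × €0.38/kWh = €27.36

€27.36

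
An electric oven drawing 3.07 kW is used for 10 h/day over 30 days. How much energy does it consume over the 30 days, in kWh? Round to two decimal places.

921.00 kWh

Runtime = 10 h/day × 30 days = 300 h
Energy = 3.07 kW × 300 h = 921 kWh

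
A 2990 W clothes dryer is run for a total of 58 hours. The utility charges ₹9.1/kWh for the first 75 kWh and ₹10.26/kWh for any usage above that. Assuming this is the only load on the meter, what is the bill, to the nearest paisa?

₹1692.29

Energy = 2.99 kW × 58 h = 173.42 kWh
Tier 1 (0–75 kWh): 75 × ₹9.1 = ₹682.5
Above 75 kWh: 98.42 × ₹10.26 = ₹1009.7892
Bill = ₹1692.29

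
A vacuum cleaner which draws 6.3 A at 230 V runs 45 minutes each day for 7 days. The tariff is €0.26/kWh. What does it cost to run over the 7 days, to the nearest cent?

€1.98

Power = 6.3 A × 230 V = 1449 W = 1.449 kW
Runtime = 45 min × 7 = 315 min = 5.25 h
Energy = 1.449 kW × 5.25 h = 7.60725 kWh
Cost = 7.60725 kWh × €0.26/kWh = €1.98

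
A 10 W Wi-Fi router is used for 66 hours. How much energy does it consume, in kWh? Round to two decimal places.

0.66 kWh

Energy = 0.01 kW × 66 h = 0.66 kWh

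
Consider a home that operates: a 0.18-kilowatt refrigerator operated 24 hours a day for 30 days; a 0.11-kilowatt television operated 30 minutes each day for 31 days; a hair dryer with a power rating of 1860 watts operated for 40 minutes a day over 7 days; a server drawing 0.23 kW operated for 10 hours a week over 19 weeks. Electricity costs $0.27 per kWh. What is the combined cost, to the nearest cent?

refrigerator: Runtime = 24 h × 30 = 720 h
refrigerator: 0.18 kW × 720 h = 129.6 kWh
television: Runtime = 30 min × 31 = 930 min = 15.5 h
television: 0.11 kW × 15.5 h = 1.705 kWh
hair dryer: Runtime = 40 min × 7 = 280 min = 4.666666… h
hair dryer: 1.86 kW × 4.666666… h = 8.68 kWh
server: Runtime = 10 h/week × 19 weeks = 190 h
server: 0.23 kW × 190 h = 43.7 kWh
Total energy = 183.685 kWh
Cost = 183.685 × $0.27 = $49.59

$49.59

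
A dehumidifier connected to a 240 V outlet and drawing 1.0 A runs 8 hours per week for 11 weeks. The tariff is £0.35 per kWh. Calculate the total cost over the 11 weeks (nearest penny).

£7.39

Power = 1.0 A × 240 V = 240 W = 0.24 kW
Runtime = 8 h/week × 11 weeks = 88 h
Energy = 0.24 kW × 88 h = 21.12 kWh
Cost = 21.12 kWh × £0.35/kWh = £7.39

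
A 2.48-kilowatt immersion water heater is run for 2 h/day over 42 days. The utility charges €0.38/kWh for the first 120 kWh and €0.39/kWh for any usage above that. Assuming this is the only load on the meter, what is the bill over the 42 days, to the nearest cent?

Runtime = 2 h/day × 42 days = 84 h
Energy = 2.48 kW × 84 h = 208.32 kWh
Tier 1 (0–120 kWh): 120 × €0.38 = €45.6
Above 120 kWh: 88.32 × €0.39 = €34.4448
Bill = €80.04

€80.04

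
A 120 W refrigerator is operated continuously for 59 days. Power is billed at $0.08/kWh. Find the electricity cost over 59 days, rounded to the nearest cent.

Runtime = 24 h × 59 = 1416 h
Energy = 0.12 kW × 1416 h = 169.92 kWh
Cost = 169.92 kWh × $0.08/kWh = $13.59

$13.59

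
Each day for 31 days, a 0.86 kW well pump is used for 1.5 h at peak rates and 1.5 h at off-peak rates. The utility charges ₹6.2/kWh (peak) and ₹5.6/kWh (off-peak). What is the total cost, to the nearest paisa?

₹471.88

Peak energy = 0.86 kW × 1.5 h × 31 = 39.99 kWh
Off-peak energy = 0.86 kW × 1.5 h × 31 = 39.99 kWh
Cost = 39.99 × ₹6.2 + 39.99 × ₹5.6 = ₹247.938 + ₹223.944 = ₹471.88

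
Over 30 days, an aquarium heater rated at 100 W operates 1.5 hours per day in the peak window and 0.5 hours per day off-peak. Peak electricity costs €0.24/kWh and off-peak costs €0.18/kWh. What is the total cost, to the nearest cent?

€1.35

Peak energy = 0.1 kW × 1.5 h × 30 = 4.5 kWh
Off-peak energy = 0.1 kW × 0.5 h × 30 = 1.5 kWh
Cost = 4.5 × €0.24 + 1.5 × €0.18 = €1.08 + €0.27 = €1.35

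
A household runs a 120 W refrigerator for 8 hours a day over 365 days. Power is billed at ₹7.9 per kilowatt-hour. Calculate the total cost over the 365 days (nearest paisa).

Runtime = 8 h/day × 365 days = 2920 h
Energy = 0.12 kW × 2920 h = 350.4 kWh
Cost = 350.4 kWh × ₹7.9/kWh = ₹2768.16

₹2768.16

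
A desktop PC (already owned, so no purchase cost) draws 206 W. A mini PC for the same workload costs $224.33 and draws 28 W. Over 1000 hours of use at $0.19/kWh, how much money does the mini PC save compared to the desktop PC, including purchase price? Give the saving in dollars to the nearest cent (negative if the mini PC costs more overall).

-$190.51

desktop PC: $0.00 + (206/1000) kW × 1000 h × $0.19 = $0.00 + $39.14 = $39.14
mini PC: $224.33 + (28/1000) kW × 1000 h × $0.19 = $224.33 + $5.32 = $229.65
Saving = $39.14 − $229.65 = −$190.51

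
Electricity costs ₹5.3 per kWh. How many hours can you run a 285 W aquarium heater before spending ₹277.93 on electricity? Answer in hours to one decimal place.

184.0 h

Energy available = ₹277.93 ÷ ₹5.3/kWh = 52.4396 kWh
Hours = 52.4396 kWh ÷ 0.285 kW = 184.0 h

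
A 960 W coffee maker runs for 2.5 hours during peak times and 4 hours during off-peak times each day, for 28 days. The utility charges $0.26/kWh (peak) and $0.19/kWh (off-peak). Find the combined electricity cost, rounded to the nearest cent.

$37.90

Peak energy = 0.96 kW × 2.5 h × 28 = 67.2 kWh
Off-peak energy = 0.96 kW × 4 h × 28 = 107.52 kWh
Cost = 67.2 × $0.26 + 107.52 × $0.19 = $17.472 + $20.4288 = $37.90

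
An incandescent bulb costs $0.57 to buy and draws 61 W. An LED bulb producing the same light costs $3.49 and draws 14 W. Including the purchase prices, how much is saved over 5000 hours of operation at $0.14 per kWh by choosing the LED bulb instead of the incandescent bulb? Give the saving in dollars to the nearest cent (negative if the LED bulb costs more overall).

$29.98

incandescent bulb: $0.57 + (61/1000) kW × 5000 h × $0.14 = $0.57 + $42.7 = $43.27
LED bulb: $3.49 + (14/1000) kW × 5000 h × $0.14 = $3.49 + $9.8 = $13.29
Saving = $43.27 − $13.29 = $29.98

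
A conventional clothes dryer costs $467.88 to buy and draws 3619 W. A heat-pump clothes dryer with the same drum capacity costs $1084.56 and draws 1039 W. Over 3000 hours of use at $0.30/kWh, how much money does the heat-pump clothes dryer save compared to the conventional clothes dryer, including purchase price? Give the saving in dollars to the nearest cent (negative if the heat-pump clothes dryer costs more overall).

$1705.32

conventional clothes dryer: $467.88 + (3619/1000) kW × 3000 h × $0.30 = $467.88 + $3257.1 = $3724.98
heat-pump clothes dryer: $1084.56 + (1039/1000) kW × 3000 h × $0.30 = $1084.56 + $935.1 = $2019.66
Saving = $3724.98 − $2019.66 = $1705.32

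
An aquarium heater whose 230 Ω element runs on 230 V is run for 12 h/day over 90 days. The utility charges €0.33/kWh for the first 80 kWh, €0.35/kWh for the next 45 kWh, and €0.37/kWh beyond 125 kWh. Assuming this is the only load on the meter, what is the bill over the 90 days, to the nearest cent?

€87.81

Power = V²/R = 230²/230 = 230 W = 0.23 kW
Runtime = 12 h/day × 90 days = 1080 h
Energy = 0.23 kW × 1080 h = 248.4 kWh
Tier 1 (0–80 kWh): 80 × €0.33 = €26.4
Tier 2 (80–125 kWh): 45 × €0.35 = €15.75
Above 125 kWh: 123.4 × €0.37 = €45.658
Bill = €87.81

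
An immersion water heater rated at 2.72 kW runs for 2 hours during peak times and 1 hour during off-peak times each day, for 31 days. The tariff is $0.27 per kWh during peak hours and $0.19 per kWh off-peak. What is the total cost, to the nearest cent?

$61.55

Peak energy = 2.72 kW × 2 h × 31 = 168.64 kWh
Off-peak energy = 2.72 kW × 1 h × 31 = 84.32 kWh
Cost = 168.64 × $0.27 + 84.32 × $0.19 = $45.5328 + $16.0208 = $61.55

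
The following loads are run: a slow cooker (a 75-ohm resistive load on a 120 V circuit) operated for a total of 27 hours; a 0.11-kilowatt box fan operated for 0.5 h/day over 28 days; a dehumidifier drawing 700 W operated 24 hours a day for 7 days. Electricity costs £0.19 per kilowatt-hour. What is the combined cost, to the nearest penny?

£23.62

slow cooker: Power = V²/R = 120²/75 = 192 W = 0.192 kW
slow cooker: 0.192 kW × 27 h = 5.184 kWh
box fan: Runtime = 0.5 h/day × 28 days = 14 h
box fan: 0.11 kW × 14 h = 1.54 kWh
dehumidifier: Runtime = 24 h × 7 = 168 h
dehumidifier: 0.7 kW × 168 h = 117.6 kWh
Total energy = 124.324 kWh
Cost = 124.324 × £0.19 = £23.62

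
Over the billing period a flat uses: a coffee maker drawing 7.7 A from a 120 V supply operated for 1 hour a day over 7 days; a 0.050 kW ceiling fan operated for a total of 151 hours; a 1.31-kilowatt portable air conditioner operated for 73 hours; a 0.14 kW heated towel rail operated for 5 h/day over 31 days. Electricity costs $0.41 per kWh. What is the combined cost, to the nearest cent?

$53.85

coffee maker: Power = 7.7 A × 120 V = 924 W = 0.924 kW
coffee maker: Runtime = 1 h/day × 7 days = 7 h
coffee maker: 0.924 kW × 7 h = 6.468 kWh
ceiling fan: 0.05 kW × 151 h = 7.55 kWh
portable air conditioner: 1.31 kW × 73 h = 95.63 kWh
heated towel rail: Runtime = 5 h/day × 31 days = 155 h
heated towel rail: 0.14 kW × 155 h = 21.7 kWh
Total energy = 131.348 kWh
Cost = 131.348 × $0.41 = $53.85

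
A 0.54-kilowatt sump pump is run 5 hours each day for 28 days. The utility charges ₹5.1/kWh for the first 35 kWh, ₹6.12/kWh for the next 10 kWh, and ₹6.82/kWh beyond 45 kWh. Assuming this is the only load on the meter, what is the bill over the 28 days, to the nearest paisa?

Runtime = 5 h/day × 28 days = 140 h
Energy = 0.54 kW × 140 h = 75.6 kWh
Tier 1 (0–35 kWh): 35 × ₹5.1 = ₹178.5
Tier 2 (35–45 kWh): 10 × ₹6.12 = ₹61.2
Above 45 kWh: 30.6 × ₹6.82 = ₹208.692
Bill = ₹448.39

₹448.39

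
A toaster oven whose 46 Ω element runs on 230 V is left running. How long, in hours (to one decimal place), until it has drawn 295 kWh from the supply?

Power = V²/R = 230²/46 = 1150 W = 1.15 kW
Hours = 295 kWh ÷ 1.15 kW = 256.5 h

256.5 h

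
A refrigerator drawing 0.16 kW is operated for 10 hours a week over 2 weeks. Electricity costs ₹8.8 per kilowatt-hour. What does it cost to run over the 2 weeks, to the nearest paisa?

Runtime = 10 h/week × 2 weeks = 20 h
Energy = 0.16 kW × 20 h = 3.2 kWh
Cost = 3.2 kWh × ₹8.8/kWh = ₹28.16

₹28.16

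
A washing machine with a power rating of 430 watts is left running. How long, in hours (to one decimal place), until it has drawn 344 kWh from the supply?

Hours = 344 kWh ÷ 0.43 kW = 800.0 h

800.0 h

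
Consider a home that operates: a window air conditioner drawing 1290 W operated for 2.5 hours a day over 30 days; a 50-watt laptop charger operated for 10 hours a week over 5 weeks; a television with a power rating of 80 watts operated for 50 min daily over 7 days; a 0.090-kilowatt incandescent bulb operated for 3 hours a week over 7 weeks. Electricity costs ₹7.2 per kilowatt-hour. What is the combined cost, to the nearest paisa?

₹731.57

window air conditioner: Runtime = 2.5 h/day × 30 days = 75 h
window air conditioner: 1.29 kW × 75 h = 96.75 kWh
laptop charger: Runtime = 10 h/week × 5 weeks = 50 h
laptop charger: 0.05 kW × 50 h = 2.5 kWh
television: Runtime = 50 min × 7 = 350 min = 5.833333… h
television: 0.08 kW × 5.833333… h = 0.466666… kWh
incandescent bulb: Runtime = 3 h/week × 7 weeks = 21 h
incandescent bulb: 0.09 kW × 21 h = 1.89 kWh
Total energy = 101.606666… kWh
Cost = 101.606666… × ₹7.2 = ₹731.57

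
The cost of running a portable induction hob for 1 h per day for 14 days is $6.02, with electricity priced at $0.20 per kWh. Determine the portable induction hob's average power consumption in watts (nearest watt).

2150 W

Energy = $6.02 ÷ $0.20/kWh = 30.1 kWh
Runtime = 1 h/day × 14 days = 14 h
Power = 30.1 kWh ÷ 14 h = 2.15 kW = 2150 W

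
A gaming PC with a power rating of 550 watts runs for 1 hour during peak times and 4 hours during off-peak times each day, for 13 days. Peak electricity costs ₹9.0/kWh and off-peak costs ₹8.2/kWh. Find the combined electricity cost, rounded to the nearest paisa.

Peak energy = 0.55 kW × 1 h × 13 = 7.15 kWh
Off-peak energy = 0.55 kW × 4 h × 13 = 28.6 kWh
Cost = 7.15 × ₹9.0 + 28.6 × ₹8.2 = ₹64.35 + ₹234.52 = ₹298.87

₹298.87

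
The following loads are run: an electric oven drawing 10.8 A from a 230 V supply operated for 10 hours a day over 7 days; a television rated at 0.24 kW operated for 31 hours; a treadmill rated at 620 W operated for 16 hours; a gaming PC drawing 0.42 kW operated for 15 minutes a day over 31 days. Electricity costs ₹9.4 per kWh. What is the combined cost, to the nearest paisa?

₹1828.25

electric oven: Power = 10.8 A × 230 V = 2484 W = 2.484 kW
electric oven: Runtime = 10 h/day × 7 days = 70 h
electric oven: 2.484 kW × 70 h = 173.88 kWh
television: 0.24 kW × 31 h = 7.44 kWh
treadmill: 0.62 kW × 16 h = 9.92 kWh
gaming PC: Runtime = 15 min × 31 = 465 min = 7.75 h
gaming PC: 0.42 kW × 7.75 h = 3.255 kWh
Total energy = 194.495 kWh
Cost = 194.495 × ₹9.4 = ₹1828.25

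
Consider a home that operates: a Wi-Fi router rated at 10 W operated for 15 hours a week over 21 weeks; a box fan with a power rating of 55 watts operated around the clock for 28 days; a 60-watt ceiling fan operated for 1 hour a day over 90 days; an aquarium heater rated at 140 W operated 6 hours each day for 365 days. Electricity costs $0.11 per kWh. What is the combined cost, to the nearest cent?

$38.73

Wi-Fi router: Runtime = 15 h/week × 21 weeks = 315 h
Wi-Fi router: 0.01 kW × 315 h = 3.15 kWh
box fan: Runtime = 24 h × 28 = 672 h
box fan: 0.055 kW × 672 h = 36.96 kWh
ceiling fan: Runtime = 1 h/day × 90 days = 90 h
ceiling fan: 0.06 kW × 90 h = 5.4 kWh
aquarium heater: Runtime = 6 h/day × 365 days = 2190 h
aquarium heater: 0.14 kW × 2190 h = 306.6 kWh
Total energy = 352.11 kWh
Cost = 352.11 × $0.11 = $38.73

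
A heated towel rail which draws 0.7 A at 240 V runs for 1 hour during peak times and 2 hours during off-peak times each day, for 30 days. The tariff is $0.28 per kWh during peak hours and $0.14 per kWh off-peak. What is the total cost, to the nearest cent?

$2.82

Power = 0.7 A × 240 V = 168 W = 0.168 kW
Peak energy = 0.168 kW × 1 h × 30 = 5.04 kWh
Off-peak energy = 0.168 kW × 2 h × 30 = 10.08 kWh
Cost = 5.04 × $0.28 + 10.08 × $0.14 = $1.4112 + $1.4112 = $2.82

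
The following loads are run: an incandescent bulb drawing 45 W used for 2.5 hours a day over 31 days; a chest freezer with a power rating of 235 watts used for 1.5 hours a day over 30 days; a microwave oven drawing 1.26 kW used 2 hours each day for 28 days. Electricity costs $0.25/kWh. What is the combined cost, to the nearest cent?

incandescent bulb: Runtime = 2.5 h/day × 31 days = 77.5 h
incandescent bulb: 0.045 kW × 77.5 h = 3.4875 kWh
chest freezer: Runtime = 1.5 h/day × 30 days = 45 h
chest freezer: 0.235 kW × 45 h = 10.575 kWh
microwave oven: Runtime = 2 h/day × 28 days = 56 h
microwave oven: 1.26 kW × 56 h = 70.56 kWh
Total energy = 84.6225 kWh
Cost = 84.6225 × $0.25 = $21.16

$21.16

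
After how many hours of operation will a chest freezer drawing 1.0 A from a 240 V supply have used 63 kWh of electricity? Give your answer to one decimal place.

Power = 1.0 A × 240 V = 240 W = 0.24 kW
Hours = 63 kWh ÷ 0.24 kW = 262.5 h

262.5 h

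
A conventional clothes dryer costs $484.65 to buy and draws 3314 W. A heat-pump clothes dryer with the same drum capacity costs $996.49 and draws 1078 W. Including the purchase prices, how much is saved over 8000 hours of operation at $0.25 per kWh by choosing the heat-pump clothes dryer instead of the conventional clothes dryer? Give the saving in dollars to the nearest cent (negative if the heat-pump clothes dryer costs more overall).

conventional clothes dryer: $484.65 + (3314/1000) kW × 8000 h × $0.25 = $484.65 + $6628 = $7112.65
heat-pump clothes dryer: $996.49 + (1078/1000) kW × 8000 h × $0.25 = $996.49 + $2156 = $3152.49
Saving = $7112.65 − $3152.49 = $3960.16

$3960.16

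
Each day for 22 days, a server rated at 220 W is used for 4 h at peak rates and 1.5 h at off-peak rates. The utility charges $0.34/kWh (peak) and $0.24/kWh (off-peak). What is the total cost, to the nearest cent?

$8.32

Peak energy = 0.22 kW × 4 h × 22 = 19.36 kWh
Off-peak energy = 0.22 kW × 1.5 h × 22 = 7.26 kWh
Cost = 19.36 × $0.34 + 7.26 × $0.24 = $6.5824 + $1.7424 = $8.32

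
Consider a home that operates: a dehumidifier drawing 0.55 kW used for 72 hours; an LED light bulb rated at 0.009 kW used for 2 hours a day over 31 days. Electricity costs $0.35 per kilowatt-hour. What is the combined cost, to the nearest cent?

$14.06

dehumidifier: 0.55 kW × 72 h = 39.6 kWh
LED light bulb: Runtime = 2 h/day × 31 days = 62 h
LED light bulb: 0.009 kW × 62 h = 0.558 kWh
Total energy = 40.158 kWh
Cost = 40.158 × $0.35 = $14.06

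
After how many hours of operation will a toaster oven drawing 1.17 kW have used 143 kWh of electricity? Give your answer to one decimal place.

Hours = 143 kWh ÷ 1.17 kW = 122.2 h

122.2 h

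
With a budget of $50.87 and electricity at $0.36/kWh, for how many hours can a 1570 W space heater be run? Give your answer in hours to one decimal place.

90.0 h

Energy available = $50.87 ÷ $0.36/kWh = 141.3056 kWh
Hours = 141.3056 kWh ÷ 1.57 kW = 90.0 h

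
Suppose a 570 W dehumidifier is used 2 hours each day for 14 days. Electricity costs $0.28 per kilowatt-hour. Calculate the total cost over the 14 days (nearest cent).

$4.47

Runtime = 2 h/day × 14 days = 28 h
Energy = 0.57 kW × 28 h = 15.96 kWh
Cost = 15.96 kWh × $0.28/kWh = $4.47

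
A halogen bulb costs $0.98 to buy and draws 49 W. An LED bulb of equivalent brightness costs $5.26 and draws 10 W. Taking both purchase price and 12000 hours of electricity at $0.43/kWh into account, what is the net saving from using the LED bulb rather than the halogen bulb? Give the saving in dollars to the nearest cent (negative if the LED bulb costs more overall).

$196.96

halogen bulb: $0.98 + (49/1000) kW × 12000 h × $0.43 = $0.98 + $252.84 = $253.82
LED bulb: $5.26 + (10/1000) kW × 12000 h × $0.43 = $5.26 + $51.6 = $56.86
Saving = $253.82 − $56.86 = $196.96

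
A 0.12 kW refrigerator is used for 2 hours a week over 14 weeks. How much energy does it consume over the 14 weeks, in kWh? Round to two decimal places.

Runtime = 2 h/week × 14 weeks = 28 h
Energy = 0.12 kW × 28 h = 3.36 kWh

3.36 kWh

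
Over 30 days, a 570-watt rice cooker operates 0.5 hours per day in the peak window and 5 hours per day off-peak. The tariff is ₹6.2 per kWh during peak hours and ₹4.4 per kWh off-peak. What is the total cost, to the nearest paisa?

₹429.21

Peak energy = 0.57 kW × 0.5 h × 30 = 8.55 kWh
Off-peak energy = 0.57 kW × 5 h × 30 = 85.5 kWh
Cost = 8.55 × ₹6.2 + 85.5 × ₹4.4 = ₹53.01 + ₹376.2 = ₹429.21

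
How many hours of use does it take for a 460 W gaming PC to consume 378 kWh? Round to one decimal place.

821.7 h

Hours = 378 kWh ÷ 0.46 kW = 821.7 h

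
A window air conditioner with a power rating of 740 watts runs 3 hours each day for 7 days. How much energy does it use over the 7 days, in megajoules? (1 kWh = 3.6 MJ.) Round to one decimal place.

55.9 MJ

Runtime = 3 h/day × 7 days = 21 h
Energy = 0.74 kW × 21 h = 15.54 kWh
= 15.54 × 3.6 MJ = 55.9 MJ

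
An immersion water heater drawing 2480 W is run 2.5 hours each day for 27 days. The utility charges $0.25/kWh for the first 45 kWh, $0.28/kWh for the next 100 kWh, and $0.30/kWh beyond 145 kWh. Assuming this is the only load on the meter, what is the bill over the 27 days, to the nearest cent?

$45.97

Runtime = 2.5 h/day × 27 days = 67.5 h
Energy = 2.48 kW × 67.5 h = 167.4 kWh
Tier 1 (0–45 kWh): 45 × $0.25 = $11.25
Tier 2 (45–145 kWh): 100 × $0.28 = $28
Above 145 kWh: 22.4 × $0.30 = $6.72
Bill = $45.97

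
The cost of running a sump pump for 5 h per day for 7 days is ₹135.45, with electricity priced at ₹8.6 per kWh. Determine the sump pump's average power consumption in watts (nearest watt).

Energy = ₹135.45 ÷ ₹8.6/kWh = 15.75 kWh
Runtime = 5 h/day × 7 days = 35 h
Power = 15.75 kWh ÷ 35 h = 0.45 kW = 450 W

450 W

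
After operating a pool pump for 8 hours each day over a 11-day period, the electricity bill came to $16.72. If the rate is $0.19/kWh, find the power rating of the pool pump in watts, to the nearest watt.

Energy = $16.72 ÷ $0.19/kWh = 88 kWh
Runtime = 8 h/day × 11 days = 88 h
Power = 88 kWh ÷ 88 h = 1 kW = 1000 W

1000 W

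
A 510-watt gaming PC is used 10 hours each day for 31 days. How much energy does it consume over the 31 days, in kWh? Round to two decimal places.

Runtime = 10 h/day × 31 days = 310 h
Energy = 0.51 kW × 310 h = 158.1 kWh

158.10 kWh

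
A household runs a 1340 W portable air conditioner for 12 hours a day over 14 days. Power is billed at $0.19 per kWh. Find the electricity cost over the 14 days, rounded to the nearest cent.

$42.77

Runtime = 12 h/day × 14 days = 168 h
Energy = 1.34 kW × 168 h = 225.12 kWh
Cost = 225.12 kWh × $0.19/kWh = $42.77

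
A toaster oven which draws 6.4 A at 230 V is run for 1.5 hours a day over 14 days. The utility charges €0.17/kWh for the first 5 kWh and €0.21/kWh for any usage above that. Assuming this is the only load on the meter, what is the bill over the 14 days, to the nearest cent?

€6.29

Power = 6.4 A × 230 V = 1472 W = 1.472 kW
Runtime = 1.5 h/day × 14 days = 21 h
Energy = 1.472 kW × 21 h = 30.912 kWh
Tier 1 (0–5 kWh): 5 × €0.17 = €0.85
Above 5 kWh: 25.912 × €0.21 = €5.44152
Bill = €6.29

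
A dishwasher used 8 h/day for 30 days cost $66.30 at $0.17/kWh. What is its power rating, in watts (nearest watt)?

Energy = $66.30 ÷ $0.17/kWh = 390 kWh
Runtime = 8 h/day × 30 days = 240 h
Power = 390 kWh ÷ 240 h = 1.625 kW = 1625 W

1625 W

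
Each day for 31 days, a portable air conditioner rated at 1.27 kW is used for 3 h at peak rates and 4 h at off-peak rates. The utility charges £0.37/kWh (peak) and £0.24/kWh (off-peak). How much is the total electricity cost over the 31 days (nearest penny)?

Peak energy = 1.27 kW × 3 h × 31 = 118.11 kWh
Off-peak energy = 1.27 kW × 4 h × 31 = 157.48 kWh
Cost = 118.11 × £0.37 + 157.48 × £0.24 = £43.7007 + £37.7952 = £81.50

£81.50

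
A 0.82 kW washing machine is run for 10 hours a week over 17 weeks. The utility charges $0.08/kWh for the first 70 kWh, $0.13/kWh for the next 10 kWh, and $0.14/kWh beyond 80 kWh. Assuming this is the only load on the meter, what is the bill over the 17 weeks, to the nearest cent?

$15.22

Runtime = 10 h/week × 17 weeks = 170 h
Energy = 0.82 kW × 170 h = 139.4 kWh
Tier 1 (0–70 kWh): 70 × $0.08 = $5.6
Tier 2 (70–80 kWh): 10 × $0.13 = $1.3
Above 80 kWh: 59.4 × $0.14 = $8.316
Bill = $15.22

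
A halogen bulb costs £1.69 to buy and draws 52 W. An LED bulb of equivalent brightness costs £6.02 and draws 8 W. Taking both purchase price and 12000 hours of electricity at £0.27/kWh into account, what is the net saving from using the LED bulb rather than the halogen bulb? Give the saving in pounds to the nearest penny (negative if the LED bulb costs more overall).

halogen bulb: £1.69 + (52/1000) kW × 12000 h × £0.27 = £1.69 + £168.48 = £170.17
LED bulb: £6.02 + (8/1000) kW × 12000 h × £0.27 = £6.02 + £25.92 = £31.94
Saving = £170.17 − £31.94 = £138.23

£138.23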